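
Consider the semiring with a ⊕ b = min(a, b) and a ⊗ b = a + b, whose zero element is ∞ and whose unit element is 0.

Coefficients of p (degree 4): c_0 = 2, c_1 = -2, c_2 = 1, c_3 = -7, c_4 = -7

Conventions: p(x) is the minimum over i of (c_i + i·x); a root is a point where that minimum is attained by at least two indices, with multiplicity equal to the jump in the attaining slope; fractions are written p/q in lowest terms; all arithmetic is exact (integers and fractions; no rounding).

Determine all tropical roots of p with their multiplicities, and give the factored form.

hull edge (i=0, c=2) to (i=1, c=-2): slope -4, span 1
hull edge (i=1, c=-2) to (i=3, c=-7): slope -5/2, span 2
hull edge (i=3, c=-7) to (i=4, c=-7): slope 0, span 1
Factored form: p(x) = -7 ⊗ (x ⊕ 0) ⊗ (x ⊕ 5/2) ⊗ (x ⊕ 5/2) ⊗ (x ⊕ 4)
Answer: roots = 0 (mult 1), 5/2 (mult 2), 4 (mult 1)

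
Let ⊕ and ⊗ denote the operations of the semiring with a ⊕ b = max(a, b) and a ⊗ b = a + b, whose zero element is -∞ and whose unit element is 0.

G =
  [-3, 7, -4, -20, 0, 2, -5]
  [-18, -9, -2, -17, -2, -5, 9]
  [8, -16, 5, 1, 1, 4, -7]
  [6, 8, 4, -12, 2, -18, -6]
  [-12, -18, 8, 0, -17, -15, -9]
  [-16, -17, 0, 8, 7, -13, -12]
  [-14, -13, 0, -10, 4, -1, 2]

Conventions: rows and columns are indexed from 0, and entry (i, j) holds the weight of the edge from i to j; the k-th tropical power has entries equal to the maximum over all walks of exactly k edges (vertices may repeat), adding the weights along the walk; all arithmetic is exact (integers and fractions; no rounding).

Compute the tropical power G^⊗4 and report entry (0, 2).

G^⊗2:
  [4, 4, 8, 10, 9, 2, 16]
  [6, -4, 9, 3, 13, 8, 11]
  [13, 15, 10, 12, 11, 10, 3]
  [12, 13, 10, 5, 6, 8, 17]
  [16, 8, 13, 9, 9, 12, 1]
  [14, 16, 15, 7, 10, 4, 2]
  [8, -2, 12, 7, 6, 4, 4]
G^⊗3:
  [16, 18, 17, 10, 20, 15, 18]
  [17, 13, 21, 16, 15, 13, 13]
  [18, 20, 19, 18, 17, 15, 24]
  [18, 19, 17, 16, 21, 16, 22]
  [21, 23, 18, 20, 19, 18, 17]
  [23, 21, 20, 16, 16, 19, 25]
  [20, 15, 17, 13, 13, 16, 7]
G^⊗4:
  [25, 23, 28, 23, 22, 21, 27]
  [29, 24, 26, 22, 22, 25, 22]
  [27, 26, 25, 23, 28, 23, 29]
  [25, 25, 29, 24, 26, 21, 28]
  [26, 28, 27, 26, 25, 23, 32]
  [28, 30, 25, 27, 29, 25, 30]
  [25, 27, 22, 24, 23, 22, 24]
Key observation: the optimum is the walk 0->1->6->4->2, with weight 7 + 9 + 4 + 8 = 28.
Optimal value attained by: walk 0->1->6->4->2.
Answer: (G^⊗4)[0][2] = 28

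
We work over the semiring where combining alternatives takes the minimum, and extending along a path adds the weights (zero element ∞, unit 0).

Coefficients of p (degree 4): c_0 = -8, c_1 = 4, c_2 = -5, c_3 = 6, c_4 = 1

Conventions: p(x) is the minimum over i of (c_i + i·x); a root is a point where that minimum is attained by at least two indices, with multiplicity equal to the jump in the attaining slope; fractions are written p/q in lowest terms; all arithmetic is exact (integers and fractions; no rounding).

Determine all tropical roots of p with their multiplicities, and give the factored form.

hull edge (i=0, c=-8) to (i=2, c=-5): slope 3/2, span 2
hull edge (i=2, c=-5) to (i=4, c=1): slope 3, span 2
Factored form: p(x) = 1 ⊗ (x ⊕ (-3)) ⊗ (x ⊕ (-3)) ⊗ (x ⊕ (-3/2)) ⊗ (x ⊕ (-3/2))
Answer: roots = -3 (mult 2), -3/2 (mult 2)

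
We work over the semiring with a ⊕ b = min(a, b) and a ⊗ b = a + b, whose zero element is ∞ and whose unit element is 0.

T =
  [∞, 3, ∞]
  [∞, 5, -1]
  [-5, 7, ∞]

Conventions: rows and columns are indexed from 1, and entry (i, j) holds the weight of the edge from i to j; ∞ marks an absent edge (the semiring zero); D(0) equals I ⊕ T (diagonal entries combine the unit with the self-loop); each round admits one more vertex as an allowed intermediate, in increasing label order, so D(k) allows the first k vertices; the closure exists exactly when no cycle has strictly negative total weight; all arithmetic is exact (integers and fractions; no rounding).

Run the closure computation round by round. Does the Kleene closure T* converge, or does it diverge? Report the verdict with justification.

D(0):
  [0, 3, ∞]
  [∞, 0, -1]
  [-5, 7, 0]
D(1):
  [0, 3, ∞]
  [∞, 0, -1]
  [-5, -2, 0]
Detection: at round 2, diagonal entry (3, 3) turns strictly negative.
Key observation: the cycle 3->1->2->3 has total weight (-5) + 3 + (-1), which is strictly negative.
Answer: DIVERGES — negative cycle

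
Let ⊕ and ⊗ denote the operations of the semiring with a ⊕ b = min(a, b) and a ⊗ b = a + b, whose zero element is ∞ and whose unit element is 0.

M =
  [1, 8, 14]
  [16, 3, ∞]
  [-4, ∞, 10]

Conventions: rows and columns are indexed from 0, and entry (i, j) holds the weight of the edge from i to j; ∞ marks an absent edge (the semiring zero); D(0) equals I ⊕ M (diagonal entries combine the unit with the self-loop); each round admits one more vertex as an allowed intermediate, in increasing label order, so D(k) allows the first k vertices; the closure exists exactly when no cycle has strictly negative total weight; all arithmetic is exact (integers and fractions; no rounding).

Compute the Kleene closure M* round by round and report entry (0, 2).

D(0):
  [0, 8, 14]
  [16, 0, ∞]
  [-4, ∞, 0]
D(1):
  [0, 8, 14]
  [16, 0, 30]
  [-4, 4, 0]
D(2):
  [0, 8, 14]
  [16, 0, 30]
  [-4, 4, 0]
D(3):
  [0, 8, 14]
  [16, 0, 30]
  [-4, 4, 0]
Answer: M*[0][2] = 14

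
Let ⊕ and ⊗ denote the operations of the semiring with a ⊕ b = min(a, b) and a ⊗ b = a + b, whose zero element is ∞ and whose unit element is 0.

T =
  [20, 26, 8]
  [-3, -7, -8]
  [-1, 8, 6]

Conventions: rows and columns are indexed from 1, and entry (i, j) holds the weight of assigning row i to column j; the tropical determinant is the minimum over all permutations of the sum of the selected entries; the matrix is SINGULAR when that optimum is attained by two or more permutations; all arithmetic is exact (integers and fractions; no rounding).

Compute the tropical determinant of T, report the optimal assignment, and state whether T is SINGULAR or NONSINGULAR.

σ = (1, 2, 3): 20 + (-7) + 6 = 19
σ = (1, 3, 2): 20 + (-8) + 8 = 20
σ = (2, 1, 3): 26 + (-3) + 6 = 29
σ = (2, 3, 1): 26 + (-8) + (-1) = 17
σ = (3, 1, 2): 8 + (-3) + 8 = 13
σ = (3, 2, 1): 8 + (-7) + (-1) = 0
Optimal value attained by: σ = (3, 2, 1).
Answer: det⊕(T) = 0; verdict: NONSINGULAR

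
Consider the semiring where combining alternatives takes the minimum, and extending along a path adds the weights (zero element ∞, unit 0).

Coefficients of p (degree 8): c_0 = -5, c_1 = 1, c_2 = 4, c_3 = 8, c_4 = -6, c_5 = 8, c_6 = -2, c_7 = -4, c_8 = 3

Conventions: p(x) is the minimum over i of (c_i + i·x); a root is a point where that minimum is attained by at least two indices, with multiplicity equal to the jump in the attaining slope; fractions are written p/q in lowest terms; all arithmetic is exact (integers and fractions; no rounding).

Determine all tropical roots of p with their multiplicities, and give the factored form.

hull edge (i=0, c=-5) to (i=4, c=-6): slope -1/4, span 4
hull edge (i=4, c=-6) to (i=7, c=-4): slope 2/3, span 3
hull edge (i=7, c=-4) to (i=8, c=3): slope 7, span 1
Factored form: p(x) = 3 ⊗ (x ⊕ (-7)) ⊗ (x ⊕ (-2/3)) ⊗ (x ⊕ (-2/3)) ⊗ (x ⊕ (-2/3)) ⊗ (x ⊕ 1/4) ⊗ (x ⊕ 1/4) ⊗ (x ⊕ 1/4) ⊗ (x ⊕ 1/4)
Answer: roots = -7 (mult 1), -2/3 (mult 3), 1/4 (mult 4)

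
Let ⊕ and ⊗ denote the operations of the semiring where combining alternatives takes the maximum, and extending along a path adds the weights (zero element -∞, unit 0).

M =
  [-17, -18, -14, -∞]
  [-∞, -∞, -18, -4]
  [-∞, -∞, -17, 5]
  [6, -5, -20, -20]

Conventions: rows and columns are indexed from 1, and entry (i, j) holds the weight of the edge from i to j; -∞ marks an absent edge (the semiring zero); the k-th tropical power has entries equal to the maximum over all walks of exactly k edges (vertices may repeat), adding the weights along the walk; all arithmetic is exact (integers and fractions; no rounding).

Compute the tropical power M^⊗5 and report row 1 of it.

M^⊗2:
  [-34, -35, -31, -9]
  [2, -9, -24, -13]
  [11, 0, -15, -12]
  [-11, -12, -8, -9]
M^⊗3:
  [-3, -14, -29, -26]
  [-7, -16, -12, -13]
  [-6, -7, -3, -4]
  [-3, -14, -25, -3]
M^⊗4:
  [-20, -21, -17, -18]
  [-7, -18, -21, -7]
  [2, -9, -20, 2]
  [3, -8, -17, -18]
M^⊗5:
  [-12, -23, -34, -12]
  [-1, -12, -21, -16]
  [8, -3, -12, -13]
  [-12, -15, -11, -12]
Answer: row 1 of M^⊗5 = [-12, -23, -34, -12]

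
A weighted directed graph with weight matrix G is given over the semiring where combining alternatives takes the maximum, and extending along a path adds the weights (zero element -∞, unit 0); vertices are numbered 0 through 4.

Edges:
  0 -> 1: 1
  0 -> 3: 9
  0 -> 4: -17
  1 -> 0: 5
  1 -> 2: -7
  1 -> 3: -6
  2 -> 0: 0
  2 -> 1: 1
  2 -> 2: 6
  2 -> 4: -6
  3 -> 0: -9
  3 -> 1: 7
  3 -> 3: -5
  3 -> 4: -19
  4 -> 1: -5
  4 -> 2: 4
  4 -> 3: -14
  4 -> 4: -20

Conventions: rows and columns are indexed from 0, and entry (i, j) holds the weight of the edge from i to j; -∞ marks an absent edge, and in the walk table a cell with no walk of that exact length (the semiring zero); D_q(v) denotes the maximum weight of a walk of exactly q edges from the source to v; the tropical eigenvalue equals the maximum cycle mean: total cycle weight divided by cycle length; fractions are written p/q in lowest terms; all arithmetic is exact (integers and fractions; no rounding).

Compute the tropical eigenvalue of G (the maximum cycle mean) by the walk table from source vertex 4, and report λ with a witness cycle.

q=0: [-∞, -∞, -∞, -∞, 0]
q=1: [-∞, -5, 4, -14, -20]
q=2: [4, 5, 10, -11, -2]
q=3: [10, 11, 16, 13, 4]
q=4: [16, 20, 22, 19, 10]
q=5: [25, 26, 28, 25, 16]
Optimal cycle mean attained by: cycle 0->3->1->0, total 9 + 7 + 5, length 3.
Answer: λ = 7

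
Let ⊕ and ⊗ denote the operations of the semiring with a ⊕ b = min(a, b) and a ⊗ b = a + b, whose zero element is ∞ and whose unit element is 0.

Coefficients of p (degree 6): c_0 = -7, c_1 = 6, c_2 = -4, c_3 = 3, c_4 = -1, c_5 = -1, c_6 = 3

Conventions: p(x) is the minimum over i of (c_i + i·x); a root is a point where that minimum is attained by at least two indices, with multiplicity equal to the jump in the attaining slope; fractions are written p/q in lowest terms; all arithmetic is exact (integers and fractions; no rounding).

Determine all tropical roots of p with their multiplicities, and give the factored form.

hull edge (i=0, c=-7) to (i=5, c=-1): slope 6/5, span 5
hull edge (i=5, c=-1) to (i=6, c=3): slope 4, span 1
Factored form: p(x) = 3 ⊗ (x ⊕ (-4)) ⊗ (x ⊕ (-6/5)) ⊗ (x ⊕ (-6/5)) ⊗ (x ⊕ (-6/5)) ⊗ (x ⊕ (-6/5)) ⊗ (x ⊕ (-6/5))
Answer: roots = -4 (mult 1), -6/5 (mult 5)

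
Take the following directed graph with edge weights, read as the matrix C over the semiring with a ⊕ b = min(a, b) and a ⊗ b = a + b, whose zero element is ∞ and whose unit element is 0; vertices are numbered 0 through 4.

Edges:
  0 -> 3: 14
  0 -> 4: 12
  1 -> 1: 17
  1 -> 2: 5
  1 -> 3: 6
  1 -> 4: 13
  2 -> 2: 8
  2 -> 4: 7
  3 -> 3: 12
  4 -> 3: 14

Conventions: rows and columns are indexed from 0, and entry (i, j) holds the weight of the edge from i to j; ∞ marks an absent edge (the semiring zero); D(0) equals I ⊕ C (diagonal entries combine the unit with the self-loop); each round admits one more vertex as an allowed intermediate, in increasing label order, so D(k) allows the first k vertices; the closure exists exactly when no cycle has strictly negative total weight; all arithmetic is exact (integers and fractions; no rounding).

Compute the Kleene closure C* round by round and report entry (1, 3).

D(0):
  [0, ∞, ∞, 14, 12]
  [∞, 0, 5, 6, 13]
  [∞, ∞, 0, ∞, 7]
  [∞, ∞, ∞, 0, ∞]
  [∞, ∞, ∞, 14, 0]
D(1):
  [0, ∞, ∞, 14, 12]
  [∞, 0, 5, 6, 13]
  [∞, ∞, 0, ∞, 7]
  [∞, ∞, ∞, 0, ∞]
  [∞, ∞, ∞, 14, 0]
D(2):
  [0, ∞, ∞, 14, 12]
  [∞, 0, 5, 6, 13]
  [∞, ∞, 0, ∞, 7]
  [∞, ∞, ∞, 0, ∞]
  [∞, ∞, ∞, 14, 0]
D(3):
  [0, ∞, ∞, 14, 12]
  [∞, 0, 5, 6, 12]
  [∞, ∞, 0, ∞, 7]
  [∞, ∞, ∞, 0, ∞]
  [∞, ∞, ∞, 14, 0]
D(4):
  [0, ∞, ∞, 14, 12]
  [∞, 0, 5, 6, 12]
  [∞, ∞, 0, ∞, 7]
  [∞, ∞, ∞, 0, ∞]
  [∞, ∞, ∞, 14, 0]
D(5):
  [0, ∞, ∞, 14, 12]
  [∞, 0, 5, 6, 12]
  [∞, ∞, 0, 21, 7]
  [∞, ∞, ∞, 0, ∞]
  [∞, ∞, ∞, 14, 0]
Answer: C*[1][3] = 6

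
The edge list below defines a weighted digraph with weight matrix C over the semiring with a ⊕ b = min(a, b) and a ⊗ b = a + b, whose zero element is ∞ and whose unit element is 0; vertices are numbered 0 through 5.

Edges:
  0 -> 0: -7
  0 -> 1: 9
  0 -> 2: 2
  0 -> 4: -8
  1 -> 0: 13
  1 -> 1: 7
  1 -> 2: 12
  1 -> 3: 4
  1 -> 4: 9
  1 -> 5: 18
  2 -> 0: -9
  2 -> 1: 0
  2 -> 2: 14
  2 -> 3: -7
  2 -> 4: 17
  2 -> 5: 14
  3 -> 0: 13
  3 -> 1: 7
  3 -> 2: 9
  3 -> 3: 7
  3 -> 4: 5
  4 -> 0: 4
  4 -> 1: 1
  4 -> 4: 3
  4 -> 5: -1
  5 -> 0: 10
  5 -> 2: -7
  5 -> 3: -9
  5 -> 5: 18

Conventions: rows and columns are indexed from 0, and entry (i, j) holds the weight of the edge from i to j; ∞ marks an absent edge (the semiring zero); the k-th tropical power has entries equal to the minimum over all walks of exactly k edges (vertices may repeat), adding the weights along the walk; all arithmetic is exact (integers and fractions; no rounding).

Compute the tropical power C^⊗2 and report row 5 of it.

C^⊗2:
  [-14, -7, -5, -5, -15, -9]
  [3, 10, 11, 5, 5, 8]
  [-16, 0, -7, 0, -17, 16]
  [0, 6, 15, 2, 5, 4]
  [-3, 4, -8, -10, -4, 2]
  [-16, -7, 0, -14, -4, 7]
Answer: row 5 of C^⊗2 = [-16, -7, 0, -14, -4, 7]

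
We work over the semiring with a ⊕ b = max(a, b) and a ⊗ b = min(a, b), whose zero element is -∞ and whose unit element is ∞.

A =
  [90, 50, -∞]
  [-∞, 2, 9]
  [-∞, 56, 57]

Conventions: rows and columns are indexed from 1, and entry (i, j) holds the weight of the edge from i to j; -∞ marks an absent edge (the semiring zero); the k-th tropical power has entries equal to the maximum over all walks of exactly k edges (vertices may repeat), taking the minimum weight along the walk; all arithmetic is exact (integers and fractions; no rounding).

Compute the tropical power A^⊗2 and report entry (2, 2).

A^⊗2:
  [90, 50, 9]
  [-∞, 9, 9]
  [-∞, 56, 57]
Key observation: the optimum is the walk 2->3->2, with weight 9 min 56 = 9.
Optimal value attained by: walk 2->3->2.
Answer: (A^⊗2)[2][2] = 9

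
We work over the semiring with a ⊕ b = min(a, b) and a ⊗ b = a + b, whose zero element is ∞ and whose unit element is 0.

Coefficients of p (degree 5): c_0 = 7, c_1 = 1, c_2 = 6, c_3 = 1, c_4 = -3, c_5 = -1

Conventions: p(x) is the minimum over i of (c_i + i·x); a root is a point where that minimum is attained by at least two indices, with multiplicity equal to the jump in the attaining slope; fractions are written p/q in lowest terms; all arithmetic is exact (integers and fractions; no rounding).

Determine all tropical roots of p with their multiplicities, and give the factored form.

hull edge (i=0, c=7) to (i=1, c=1): slope -6, span 1
hull edge (i=1, c=1) to (i=4, c=-3): slope -4/3, span 3
hull edge (i=4, c=-3) to (i=5, c=-1): slope 2, span 1
Factored form: p(x) = -1 ⊗ (x ⊕ (-2)) ⊗ (x ⊕ 4/3) ⊗ (x ⊕ 4/3) ⊗ (x ⊕ 4/3) ⊗ (x ⊕ 6)
Answer: roots = -2 (mult 1), 4/3 (mult 3), 6 (mult 1)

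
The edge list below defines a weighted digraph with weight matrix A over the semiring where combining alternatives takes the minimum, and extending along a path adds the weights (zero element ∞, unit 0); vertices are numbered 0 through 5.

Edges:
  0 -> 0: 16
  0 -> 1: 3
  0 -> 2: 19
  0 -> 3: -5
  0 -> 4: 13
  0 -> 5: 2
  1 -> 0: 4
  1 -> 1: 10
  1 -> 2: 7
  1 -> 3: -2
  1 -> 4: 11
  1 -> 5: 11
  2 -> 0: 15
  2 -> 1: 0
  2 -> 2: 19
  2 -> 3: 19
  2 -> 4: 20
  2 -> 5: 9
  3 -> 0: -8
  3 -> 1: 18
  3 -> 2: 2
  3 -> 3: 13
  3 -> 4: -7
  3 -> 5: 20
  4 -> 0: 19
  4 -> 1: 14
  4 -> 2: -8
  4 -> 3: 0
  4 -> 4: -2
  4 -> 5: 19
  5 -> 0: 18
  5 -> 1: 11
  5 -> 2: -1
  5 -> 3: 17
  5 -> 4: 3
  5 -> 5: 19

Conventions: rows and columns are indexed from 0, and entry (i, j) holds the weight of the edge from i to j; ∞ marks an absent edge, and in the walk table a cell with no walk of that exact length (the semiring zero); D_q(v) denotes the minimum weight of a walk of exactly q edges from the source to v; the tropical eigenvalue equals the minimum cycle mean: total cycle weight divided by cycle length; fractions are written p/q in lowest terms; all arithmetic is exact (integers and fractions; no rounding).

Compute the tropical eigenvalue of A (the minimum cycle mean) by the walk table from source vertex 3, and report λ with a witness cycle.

q=0: [∞, ∞, ∞, 0, ∞, ∞]
q=1: [-8, 18, 2, 13, -7, 20]
q=2: [5, -5, -15, -13, -9, -6]
q=3: [-21, -15, -17, -9, -20, -6]
q=4: [-17, -18, -28, -26, -22, -19]
q=5: [-34, -28, -30, -22, -33, -19]
q=6: [-30, -31, -41, -39, -35, -32]
Optimal cycle mean attained by: cycle 0->3->0, total (-5) + (-8), length 2.
Answer: λ = -13/2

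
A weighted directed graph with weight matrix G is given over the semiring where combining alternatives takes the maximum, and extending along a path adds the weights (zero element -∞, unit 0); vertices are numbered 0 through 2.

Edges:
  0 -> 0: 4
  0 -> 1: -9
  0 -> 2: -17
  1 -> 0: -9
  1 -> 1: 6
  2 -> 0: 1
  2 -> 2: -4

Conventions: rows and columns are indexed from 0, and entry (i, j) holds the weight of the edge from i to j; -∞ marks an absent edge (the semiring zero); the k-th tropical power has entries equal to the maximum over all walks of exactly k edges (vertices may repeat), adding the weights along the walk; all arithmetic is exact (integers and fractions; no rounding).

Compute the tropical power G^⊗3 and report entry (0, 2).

G^⊗2:
  [8, -3, -13]
  [-3, 12, -26]
  [5, -8, -8]
G^⊗3:
  [12, 3, -9]
  [3, 18, -20]
  [9, -2, -12]
Key observation: the optimum is the walk 0->0->0->2, with weight 4 + 4 + (-17) = -9.
Optimal value attained by: walk 0->0->0->2.
Answer: (G^⊗3)[0][2] = -9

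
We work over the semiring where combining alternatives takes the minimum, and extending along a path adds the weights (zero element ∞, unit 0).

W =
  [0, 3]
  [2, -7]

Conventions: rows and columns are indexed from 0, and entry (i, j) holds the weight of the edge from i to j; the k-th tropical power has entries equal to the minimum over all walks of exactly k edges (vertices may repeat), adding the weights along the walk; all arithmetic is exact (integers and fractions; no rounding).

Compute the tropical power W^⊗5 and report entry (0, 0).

W^⊗2:
  [0, -4]
  [-5, -14]
W^⊗3:
  [-2, -11]
  [-12, -21]
W^⊗4:
  [-9, -18]
  [-19, -28]
W^⊗5:
  [-16, -25]
  [-26, -35]
Key observation: the optimum is the walk 0->1->1->1->1->0, with weight 3 + (-7) + (-7) + (-7) + 2 = -16.
Optimal value attained by: walk 0->1->1->1->1->0.
Answer: (W^⊗5)[0][0] = -16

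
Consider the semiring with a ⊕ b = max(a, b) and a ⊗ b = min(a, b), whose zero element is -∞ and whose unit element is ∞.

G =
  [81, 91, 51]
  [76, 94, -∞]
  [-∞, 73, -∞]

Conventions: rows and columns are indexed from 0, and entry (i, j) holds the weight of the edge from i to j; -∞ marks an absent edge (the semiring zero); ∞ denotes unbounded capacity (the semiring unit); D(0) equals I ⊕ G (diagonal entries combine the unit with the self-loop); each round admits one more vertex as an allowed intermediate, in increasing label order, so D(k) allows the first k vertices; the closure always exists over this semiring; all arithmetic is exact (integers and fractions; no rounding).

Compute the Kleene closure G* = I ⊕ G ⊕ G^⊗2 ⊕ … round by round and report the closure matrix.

D(0):
  [∞, 91, 51]
  [76, ∞, -∞]
  [-∞, 73, ∞]
D(1):
  [∞, 91, 51]
  [76, ∞, 51]
  [-∞, 73, ∞]
D(2):
  [∞, 91, 51]
  [76, ∞, 51]
  [73, 73, ∞]
D(3):
  [∞, 91, 51]
  [76, ∞, 51]
  [73, 73, ∞]
Answer: G* = [[∞, 91, 51], [76, ∞, 51], [73, 73, ∞]]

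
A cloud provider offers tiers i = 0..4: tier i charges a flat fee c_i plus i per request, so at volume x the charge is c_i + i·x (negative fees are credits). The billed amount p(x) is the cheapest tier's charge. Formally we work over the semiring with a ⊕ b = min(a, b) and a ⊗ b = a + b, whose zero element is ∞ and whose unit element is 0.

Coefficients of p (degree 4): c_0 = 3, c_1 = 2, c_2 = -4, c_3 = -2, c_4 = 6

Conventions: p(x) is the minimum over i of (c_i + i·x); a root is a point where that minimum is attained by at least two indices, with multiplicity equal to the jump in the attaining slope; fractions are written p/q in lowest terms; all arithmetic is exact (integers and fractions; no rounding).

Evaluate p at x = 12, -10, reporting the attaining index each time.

p(12) = min(3+0·12=3, 2+1·12=14, -4+2·12=20, -2+3·12=34, 6+4·12=54) = 3 (attained by i=0)
p(-10) = min(3+0·(-10)=3, 2+1·(-10)=-8, -4+2·(-10)=-24, -2+3·(-10)=-32, 6+4·(-10)=-34) = -34 (attained by i=4)
Answer: p(12) = 3; p(-10) = -34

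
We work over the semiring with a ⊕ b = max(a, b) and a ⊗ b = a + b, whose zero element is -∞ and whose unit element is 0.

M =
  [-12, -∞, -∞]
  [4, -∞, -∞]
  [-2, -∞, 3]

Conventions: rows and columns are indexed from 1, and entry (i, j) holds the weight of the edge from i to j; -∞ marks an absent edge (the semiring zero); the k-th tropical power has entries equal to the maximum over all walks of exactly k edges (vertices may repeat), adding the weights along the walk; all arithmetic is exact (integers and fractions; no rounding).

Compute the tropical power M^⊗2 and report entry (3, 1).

M^⊗2:
  [-24, -∞, -∞]
  [-8, -∞, -∞]
  [1, -∞, 6]
Key observation: the optimum is the walk 3->3->1, with weight 3 + (-2) = 1.
Optimal value attained by: walk 3->3->1.
Answer: (M^⊗2)[3][1] = 1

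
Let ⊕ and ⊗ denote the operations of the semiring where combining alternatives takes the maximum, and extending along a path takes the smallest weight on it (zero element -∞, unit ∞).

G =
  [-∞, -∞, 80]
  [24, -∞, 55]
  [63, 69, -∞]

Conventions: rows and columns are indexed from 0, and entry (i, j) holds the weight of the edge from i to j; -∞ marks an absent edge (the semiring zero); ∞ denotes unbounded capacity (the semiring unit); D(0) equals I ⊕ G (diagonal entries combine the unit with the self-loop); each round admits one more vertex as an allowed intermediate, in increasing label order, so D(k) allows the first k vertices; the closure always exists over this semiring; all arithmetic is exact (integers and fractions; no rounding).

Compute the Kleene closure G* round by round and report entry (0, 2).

D(0):
  [∞, -∞, 80]
  [24, ∞, 55]
  [63, 69, ∞]
D(1):
  [∞, -∞, 80]
  [24, ∞, 55]
  [63, 69, ∞]
D(2):
  [∞, -∞, 80]
  [24, ∞, 55]
  [63, 69, ∞]
D(3):
  [∞, 69, 80]
  [55, ∞, 55]
  [63, 69, ∞]
Answer: G*[0][2] = 80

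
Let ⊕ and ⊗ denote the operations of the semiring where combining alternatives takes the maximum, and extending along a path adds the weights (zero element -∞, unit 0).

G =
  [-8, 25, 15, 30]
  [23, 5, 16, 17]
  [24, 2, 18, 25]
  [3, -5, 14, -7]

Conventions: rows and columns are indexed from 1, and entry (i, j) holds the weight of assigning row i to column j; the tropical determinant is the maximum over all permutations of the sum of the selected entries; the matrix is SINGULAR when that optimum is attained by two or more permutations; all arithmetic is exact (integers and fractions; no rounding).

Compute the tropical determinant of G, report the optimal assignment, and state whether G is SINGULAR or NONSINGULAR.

σ = (1, 2, 3, 4): (-8) + 5 + 18 + (-7) = 8
σ = (1, 2, 4, 3): (-8) + 5 + 25 + 14 = 36
σ = (1, 3, 2, 4): (-8) + 16 + 2 + (-7) = 3
σ = (1, 3, 4, 2): (-8) + 16 + 25 + (-5) = 28
σ = (1, 4, 2, 3): (-8) + 17 + 2 + 14 = 25
σ = (1, 4, 3, 2): (-8) + 17 + 18 + (-5) = 22
σ = (2, 1, 3, 4): 25 + 23 + 18 + (-7) = 59
σ = (2, 1, 4, 3): 25 + 23 + 25 + 14 = 87
σ = (2, 3, 1, 4): 25 + 16 + 24 + (-7) = 58
σ = (2, 3, 4, 1): 25 + 16 + 25 + 3 = 69
σ = (2, 4, 1, 3): 25 + 17 + 24 + 14 = 80
σ = (2, 4, 3, 1): 25 + 17 + 18 + 3 = 63
σ = (3, 1, 2, 4): 15 + 23 + 2 + (-7) = 33
σ = (3, 1, 4, 2): 15 + 23 + 25 + (-5) = 58
σ = (3, 2, 1, 4): 15 + 5 + 24 + (-7) = 37
σ = (3, 2, 4, 1): 15 + 5 + 25 + 3 = 48
σ = (3, 4, 1, 2): 15 + 17 + 24 + (-5) = 51
σ = (3, 4, 2, 1): 15 + 17 + 2 + 3 = 37
σ = (4, 1, 2, 3): 30 + 23 + 2 + 14 = 69
σ = (4, 1, 3, 2): 30 + 23 + 18 + (-5) = 66
σ = (4, 2, 1, 3): 30 + 5 + 24 + 14 = 73
σ = (4, 2, 3, 1): 30 + 5 + 18 + 3 = 56
σ = (4, 3, 1, 2): 30 + 16 + 24 + (-5) = 65
σ = (4, 3, 2, 1): 30 + 16 + 2 + 3 = 51
Optimal value attained by: σ = (2, 1, 4, 3).
Answer: det⊕(G) = 87; verdict: NONSINGULAR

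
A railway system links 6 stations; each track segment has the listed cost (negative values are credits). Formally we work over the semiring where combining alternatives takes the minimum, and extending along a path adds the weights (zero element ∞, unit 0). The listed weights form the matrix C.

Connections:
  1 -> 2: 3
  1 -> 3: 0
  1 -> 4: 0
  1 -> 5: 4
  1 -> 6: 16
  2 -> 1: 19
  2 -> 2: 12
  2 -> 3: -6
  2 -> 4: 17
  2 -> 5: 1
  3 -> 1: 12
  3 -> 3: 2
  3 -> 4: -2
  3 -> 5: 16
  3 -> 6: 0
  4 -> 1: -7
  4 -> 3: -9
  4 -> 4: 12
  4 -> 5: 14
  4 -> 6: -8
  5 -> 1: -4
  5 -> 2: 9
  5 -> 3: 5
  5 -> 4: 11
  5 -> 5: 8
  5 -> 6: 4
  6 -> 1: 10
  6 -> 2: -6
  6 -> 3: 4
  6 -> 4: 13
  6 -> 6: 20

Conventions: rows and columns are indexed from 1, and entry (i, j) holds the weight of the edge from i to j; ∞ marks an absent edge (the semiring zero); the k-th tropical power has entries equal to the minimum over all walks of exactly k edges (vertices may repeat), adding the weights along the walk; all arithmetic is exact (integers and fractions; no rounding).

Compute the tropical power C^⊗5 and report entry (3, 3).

C^⊗2:
  [-7, 10, -9, -2, 4, -8]
  [-3, 10, -4, -8, 9, -6]
  [-9, -6, -11, 0, 12, -10]
  [2, -14, -7, -11, -3, -9]
  [4, -2, -4, -4, 0, 3]
  [6, 6, -12, 2, -5, 4]
C^⊗3:
  [-9, -14, -11, -11, -3, -10]
  [-15, -12, -17, -6, 1, -16]
  [-7, -16, -12, -13, -5, -11]
  [-18, -15, -20, -9, -13, -19]
  [-11, -3, -13, -6, -1, -12]
  [-9, -2, -10, -14, 3, -12]
C^⊗4:
  [-18, -16, -20, -13, -13, -19]
  [-13, -22, -18, -19, -11, -17]
  [-20, -17, -22, -14, -15, -21]
  [-17, -25, -21, -22, -14, -20]
  [-13, -18, -15, -15, -7, -14]
  [-21, -18, -23, -12, -5, -22]
C^⊗5:
  [-20, -25, -22, -22, -15, -21]
  [-26, -23, -28, -20, -21, -27]
  [-21, -27, -23, -24, -16, -22]
  [-29, -26, -31, -23, -24, -30]
  [-22, -20, -24, -17, -17, -23]
  [-19, -28, -24, -25, -17, -23]
Key observation: the optimum is the walk 3->4->3->6->2->3, with weight (-2) + (-9) + 0 + (-6) + (-6) = -23.
Optimal value attained by: walk 3->4->3->6->2->3.
Answer: (C^⊗5)[3][3] = -23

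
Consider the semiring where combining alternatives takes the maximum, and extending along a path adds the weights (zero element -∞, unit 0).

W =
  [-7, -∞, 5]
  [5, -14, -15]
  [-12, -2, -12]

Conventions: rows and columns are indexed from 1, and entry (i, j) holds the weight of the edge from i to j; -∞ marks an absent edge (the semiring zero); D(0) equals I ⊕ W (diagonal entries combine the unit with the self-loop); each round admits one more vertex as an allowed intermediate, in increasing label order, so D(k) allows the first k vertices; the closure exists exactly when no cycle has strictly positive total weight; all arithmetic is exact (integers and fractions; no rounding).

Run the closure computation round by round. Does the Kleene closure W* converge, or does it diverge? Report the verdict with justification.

D(0):
  [0, -∞, 5]
  [5, 0, -15]
  [-12, -2, 0]
D(1):
  [0, -∞, 5]
  [5, 0, 10]
  [-12, -2, 0]
Detection: at round 2, diagonal entry (3, 3) turns strictly positive.
Key observation: the cycle 3->2->1->3 has total weight (-2) + 5 + 5, which is strictly positive.
Answer: DIVERGES — positive cycle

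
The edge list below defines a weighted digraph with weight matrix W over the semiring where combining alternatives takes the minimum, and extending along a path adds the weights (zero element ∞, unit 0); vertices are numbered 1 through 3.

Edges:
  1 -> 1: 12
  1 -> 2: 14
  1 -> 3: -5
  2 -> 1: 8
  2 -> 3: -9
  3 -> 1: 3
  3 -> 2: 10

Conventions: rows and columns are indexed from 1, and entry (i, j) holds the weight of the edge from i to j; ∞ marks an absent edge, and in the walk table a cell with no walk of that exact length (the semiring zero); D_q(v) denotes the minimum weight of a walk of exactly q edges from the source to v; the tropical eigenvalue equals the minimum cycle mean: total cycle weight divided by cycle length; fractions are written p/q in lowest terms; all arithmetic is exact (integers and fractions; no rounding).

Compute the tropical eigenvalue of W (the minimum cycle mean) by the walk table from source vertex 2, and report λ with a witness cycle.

q=0: [∞, 0, ∞]
q=1: [8, ∞, -9]
q=2: [-6, 1, 3]
q=3: [6, 8, -11]
Optimal cycle mean attained by: cycle 1->3->1, total (-5) + 3, length 2.
Answer: λ = -1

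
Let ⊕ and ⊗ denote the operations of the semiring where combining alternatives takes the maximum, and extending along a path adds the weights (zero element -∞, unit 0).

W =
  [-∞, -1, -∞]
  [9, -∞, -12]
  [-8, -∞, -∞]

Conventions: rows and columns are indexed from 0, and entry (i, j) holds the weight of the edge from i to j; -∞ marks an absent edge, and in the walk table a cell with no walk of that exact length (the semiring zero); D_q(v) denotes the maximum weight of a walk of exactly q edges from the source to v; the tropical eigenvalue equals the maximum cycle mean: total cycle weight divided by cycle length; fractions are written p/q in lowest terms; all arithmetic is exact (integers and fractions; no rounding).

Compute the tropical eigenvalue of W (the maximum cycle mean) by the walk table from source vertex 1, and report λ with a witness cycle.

q=0: [-∞, 0, -∞]
q=1: [9, -∞, -12]
q=2: [-20, 8, -∞]
q=3: [17, -21, -4]
Optimal cycle mean attained by: cycle 0->1->0, total (-1) + 9, length 2.
Answer: λ = 4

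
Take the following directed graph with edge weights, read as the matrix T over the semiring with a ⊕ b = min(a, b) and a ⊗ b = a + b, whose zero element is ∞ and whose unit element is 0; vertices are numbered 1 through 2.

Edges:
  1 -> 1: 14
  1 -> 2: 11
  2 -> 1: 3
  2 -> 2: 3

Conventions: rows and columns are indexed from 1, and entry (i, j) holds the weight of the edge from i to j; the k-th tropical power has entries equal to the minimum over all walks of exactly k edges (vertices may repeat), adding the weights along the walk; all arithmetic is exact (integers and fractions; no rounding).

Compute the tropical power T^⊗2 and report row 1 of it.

T^⊗2:
  [14, 14]
  [6, 6]
Answer: row 1 of T^⊗2 = [14, 14]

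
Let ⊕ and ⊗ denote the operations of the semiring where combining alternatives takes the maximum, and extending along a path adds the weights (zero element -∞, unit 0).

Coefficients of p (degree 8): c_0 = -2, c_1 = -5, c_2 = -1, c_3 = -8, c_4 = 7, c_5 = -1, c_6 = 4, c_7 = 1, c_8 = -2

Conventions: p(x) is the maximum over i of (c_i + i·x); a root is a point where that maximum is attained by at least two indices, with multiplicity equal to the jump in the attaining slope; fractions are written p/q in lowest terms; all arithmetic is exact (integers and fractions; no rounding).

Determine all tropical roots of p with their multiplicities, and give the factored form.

hull edge (i=0, c=-2) to (i=4, c=7): slope 9/4, span 4
hull edge (i=4, c=7) to (i=6, c=4): slope -3/2, span 2
hull edge (i=6, c=4) to (i=8, c=-2): slope -3, span 2
Factored form: p(x) = -2 ⊗ (x ⊕ (-9/4)) ⊗ (x ⊕ (-9/4)) ⊗ (x ⊕ (-9/4)) ⊗ (x ⊕ (-9/4)) ⊗ (x ⊕ 3/2) ⊗ (x ⊕ 3/2) ⊗ (x ⊕ 3) ⊗ (x ⊕ 3)
Answer: roots = -9/4 (mult 4), 3/2 (mult 2), 3 (mult 2)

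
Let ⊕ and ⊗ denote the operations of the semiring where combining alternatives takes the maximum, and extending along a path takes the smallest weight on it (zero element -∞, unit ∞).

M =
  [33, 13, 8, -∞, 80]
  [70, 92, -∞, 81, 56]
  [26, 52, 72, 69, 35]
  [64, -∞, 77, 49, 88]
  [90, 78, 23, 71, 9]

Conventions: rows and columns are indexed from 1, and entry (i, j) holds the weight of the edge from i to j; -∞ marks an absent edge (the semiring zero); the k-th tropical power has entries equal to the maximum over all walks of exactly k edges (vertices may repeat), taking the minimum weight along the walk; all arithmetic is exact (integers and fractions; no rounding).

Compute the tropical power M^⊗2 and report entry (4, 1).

M^⊗2:
  [80, 78, 23, 71, 33]
  [70, 92, 77, 81, 81]
  [64, 52, 72, 69, 69]
  [88, 78, 72, 71, 64]
  [70, 78, 71, 78, 80]
Key observation: the optimum is the walk 4->5->1, with weight 88 min 90 = 88.
Optimal value attained by: walk 4->5->1.
Answer: (M^⊗2)[4][1] = 88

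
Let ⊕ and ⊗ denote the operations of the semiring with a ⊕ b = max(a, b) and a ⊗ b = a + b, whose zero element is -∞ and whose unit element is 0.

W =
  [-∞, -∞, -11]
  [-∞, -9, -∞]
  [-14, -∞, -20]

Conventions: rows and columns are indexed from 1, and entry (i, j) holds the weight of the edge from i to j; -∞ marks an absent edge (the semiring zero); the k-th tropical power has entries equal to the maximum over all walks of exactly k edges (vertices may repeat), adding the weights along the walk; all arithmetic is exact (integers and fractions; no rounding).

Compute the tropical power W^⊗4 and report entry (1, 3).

W^⊗2:
  [-25, -∞, -31]
  [-∞, -18, -∞]
  [-34, -∞, -25]
W^⊗3:
  [-45, -∞, -36]
  [-∞, -27, -∞]
  [-39, -∞, -45]
W^⊗4:
  [-50, -∞, -56]
  [-∞, -36, -∞]
  [-59, -∞, -50]
Key observation: the optimum is the walk 1->3->1->3->3, with weight (-11) + (-14) + (-11) + (-20) = -56.
Optimal value attained by: walk 1->3->1->3->3.
Answer: (W^⊗4)[1][3] = -56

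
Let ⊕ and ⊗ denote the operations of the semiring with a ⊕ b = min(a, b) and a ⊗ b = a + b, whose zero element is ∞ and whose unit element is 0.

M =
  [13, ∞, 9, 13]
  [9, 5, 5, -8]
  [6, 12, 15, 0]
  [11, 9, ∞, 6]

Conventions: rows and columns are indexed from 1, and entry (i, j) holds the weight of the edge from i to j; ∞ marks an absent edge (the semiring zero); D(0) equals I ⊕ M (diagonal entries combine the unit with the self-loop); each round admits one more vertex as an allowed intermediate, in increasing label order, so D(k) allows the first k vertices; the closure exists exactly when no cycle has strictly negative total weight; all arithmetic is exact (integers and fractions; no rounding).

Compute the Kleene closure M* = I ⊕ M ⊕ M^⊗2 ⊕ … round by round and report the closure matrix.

D(0):
  [0, ∞, 9, 13]
  [9, 0, 5, -8]
  [6, 12, 0, 0]
  [11, 9, ∞, 0]
D(1):
  [0, ∞, 9, 13]
  [9, 0, 5, -8]
  [6, 12, 0, 0]
  [11, 9, 20, 0]
D(2):
  [0, ∞, 9, 13]
  [9, 0, 5, -8]
  [6, 12, 0, 0]
  [11, 9, 14, 0]
D(3):
  [0, 21, 9, 9]
  [9, 0, 5, -8]
  [6, 12, 0, 0]
  [11, 9, 14, 0]
D(4):
  [0, 18, 9, 9]
  [3, 0, 5, -8]
  [6, 9, 0, 0]
  [11, 9, 14, 0]
Answer: M* = [[0, 18, 9, 9], [3, 0, 5, -8], [6, 9, 0, 0], [11, 9, 14, 0]]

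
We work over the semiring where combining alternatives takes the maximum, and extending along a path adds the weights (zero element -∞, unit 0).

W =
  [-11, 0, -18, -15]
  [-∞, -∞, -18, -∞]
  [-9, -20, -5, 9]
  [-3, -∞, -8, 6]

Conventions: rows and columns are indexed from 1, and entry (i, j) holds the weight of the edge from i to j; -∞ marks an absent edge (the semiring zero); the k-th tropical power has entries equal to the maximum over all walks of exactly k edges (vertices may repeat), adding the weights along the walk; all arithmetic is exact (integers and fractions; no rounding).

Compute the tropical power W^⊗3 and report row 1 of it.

W^⊗2:
  [-18, -11, -18, -9]
  [-27, -38, -23, -9]
  [6, -9, 1, 15]
  [3, -3, -2, 12]
W^⊗3:
  [-12, -18, -17, -3]
  [-12, -27, -17, -3]
  [12, 6, 7, 21]
  [9, 3, 4, 18]
Answer: row 1 of W^⊗3 = [-12, -18, -17, -3]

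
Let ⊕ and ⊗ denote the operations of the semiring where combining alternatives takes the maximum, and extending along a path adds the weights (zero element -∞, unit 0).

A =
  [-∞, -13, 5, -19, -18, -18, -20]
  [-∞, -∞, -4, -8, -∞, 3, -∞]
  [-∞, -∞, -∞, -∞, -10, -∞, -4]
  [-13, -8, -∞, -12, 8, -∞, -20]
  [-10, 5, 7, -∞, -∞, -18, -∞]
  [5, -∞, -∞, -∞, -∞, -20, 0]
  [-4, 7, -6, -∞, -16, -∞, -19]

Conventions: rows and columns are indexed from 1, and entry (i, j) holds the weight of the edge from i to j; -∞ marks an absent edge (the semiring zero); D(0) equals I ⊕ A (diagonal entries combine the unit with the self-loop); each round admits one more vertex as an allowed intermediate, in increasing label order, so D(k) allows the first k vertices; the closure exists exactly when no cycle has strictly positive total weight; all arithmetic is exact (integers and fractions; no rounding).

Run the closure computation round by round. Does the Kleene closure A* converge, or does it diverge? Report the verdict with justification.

D(0):
  [0, -13, 5, -19, -18, -18, -20]
  [-∞, 0, -4, -8, -∞, 3, -∞]
  [-∞, -∞, 0, -∞, -10, -∞, -4]
  [-13, -8, -∞, 0, 8, -∞, -20]
  [-10, 5, 7, -∞, 0, -18, -∞]
  [5, -∞, -∞, -∞, -∞, 0, 0]
  [-4, 7, -6, -∞, -16, -∞, 0]
D(1):
  [0, -13, 5, -19, -18, -18, -20]
  [-∞, 0, -4, -8, -∞, 3, -∞]
  [-∞, -∞, 0, -∞, -10, -∞, -4]
  [-13, -8, -8, 0, 8, -31, -20]
  [-10, 5, 7, -29, 0, -18, -30]
  [5, -8, 10, -14, -13, 0, 0]
  [-4, 7, 1, -23, -16, -22, 0]
D(2):
  [0, -13, 5, -19, -18, -10, -20]
  [-∞, 0, -4, -8, -∞, 3, -∞]
  [-∞, -∞, 0, -∞, -10, -∞, -4]
  [-13, -8, -8, 0, 8, -5, -20]
  [-10, 5, 7, -3, 0, 8, -30]
  [5, -8, 10, -14, -13, 0, 0]
  [-4, 7, 3, -1, -16, 10, 0]
D(3):
  [0, -13, 5, -19, -5, -10, 1]
  [-∞, 0, -4, -8, -14, 3, -8]
  [-∞, -∞, 0, -∞, -10, -∞, -4]
  [-13, -8, -8, 0, 8, -5, -12]
  [-10, 5, 7, -3, 0, 8, 3]
  [5, -8, 10, -14, 0, 0, 6]
  [-4, 7, 3, -1, -7, 10, 0]
Detection: at round 4, diagonal entry (5, 5) turns strictly positive.
Key observation: the cycle 5->2->4->5 has total weight 5 + (-8) + 8, which is strictly positive.
Answer: DIVERGES — positive cycle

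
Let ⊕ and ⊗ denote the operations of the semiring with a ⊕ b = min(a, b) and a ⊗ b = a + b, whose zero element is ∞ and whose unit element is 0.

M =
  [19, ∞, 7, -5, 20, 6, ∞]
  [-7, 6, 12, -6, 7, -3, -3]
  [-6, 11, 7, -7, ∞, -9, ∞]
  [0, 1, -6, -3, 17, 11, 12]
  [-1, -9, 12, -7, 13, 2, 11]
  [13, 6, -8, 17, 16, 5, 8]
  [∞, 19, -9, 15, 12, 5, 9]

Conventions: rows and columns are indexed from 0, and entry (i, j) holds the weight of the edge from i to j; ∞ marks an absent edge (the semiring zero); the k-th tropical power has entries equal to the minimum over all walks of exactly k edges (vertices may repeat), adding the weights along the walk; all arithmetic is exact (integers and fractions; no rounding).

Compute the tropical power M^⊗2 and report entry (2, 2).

M^⊗2:
  [-5, -4, -11, -8, 12, -2, 7]
  [-6, -5, -12, -12, 9, -1, 3]
  [-7, -6, -17, -11, 7, -4, -1]
  [-12, -2, -9, -13, 8, -15, -2]
  [-16, -6, -13, -15, -2, -12, -12]
  [-14, 3, -3, -15, 13, -17, 3]
  [-15, 2, -3, -16, 21, -18, 13]
Key observation: the optimum is the walk 2->5->2, with weight (-9) + (-8) = -17.
Optimal value attained by: walk 2->5->2.
Answer: (M^⊗2)[2][2] = -17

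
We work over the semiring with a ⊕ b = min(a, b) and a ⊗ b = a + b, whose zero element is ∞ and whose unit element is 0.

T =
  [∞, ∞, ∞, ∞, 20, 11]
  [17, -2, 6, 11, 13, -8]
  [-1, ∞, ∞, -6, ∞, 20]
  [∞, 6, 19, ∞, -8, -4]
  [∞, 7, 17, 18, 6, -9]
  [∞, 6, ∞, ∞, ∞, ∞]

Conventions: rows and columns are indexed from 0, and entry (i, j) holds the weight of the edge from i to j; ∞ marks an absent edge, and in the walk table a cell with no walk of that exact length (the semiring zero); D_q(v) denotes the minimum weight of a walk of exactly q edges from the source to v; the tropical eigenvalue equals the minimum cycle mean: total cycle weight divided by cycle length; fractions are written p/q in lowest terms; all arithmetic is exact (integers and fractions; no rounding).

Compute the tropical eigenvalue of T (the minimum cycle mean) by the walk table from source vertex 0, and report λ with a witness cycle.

q=0: [0, ∞, ∞, ∞, ∞, ∞]
q=1: [∞, ∞, ∞, ∞, 20, 11]
q=2: [∞, 17, 37, 38, 26, 11]
q=3: [34, 15, 23, 28, 30, 9]
q=4: [22, 13, 21, 17, 20, 7]
q=5: [20, 11, 19, 15, 9, 5]
q=6: [18, 9, 17, 13, 7, 0]
Optimal cycle mean attained by: cycle 1->2->3->4->5->1, total 6 + (-6) + (-8) + (-9) + 6, length 5.
Answer: λ = -11/5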